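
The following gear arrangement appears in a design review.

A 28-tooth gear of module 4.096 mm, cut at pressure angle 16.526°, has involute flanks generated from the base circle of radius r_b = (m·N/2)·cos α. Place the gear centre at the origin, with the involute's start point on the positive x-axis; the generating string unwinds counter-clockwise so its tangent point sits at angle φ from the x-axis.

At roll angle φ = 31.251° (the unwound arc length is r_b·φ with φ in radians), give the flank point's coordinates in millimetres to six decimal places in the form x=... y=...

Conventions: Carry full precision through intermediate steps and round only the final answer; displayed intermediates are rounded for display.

x=62.554419 y=2.885982

topology: single-mesh involute geometry — m = 4.096, N = 28
pitch radius r_p = m·N/2 = 4.096·28/2 = 57.344000
base radius r_b = r_p·cos α = 57.344000·cos 16.526° = 54.975163
roll angle φ = 31.251° = 0.54543284 rad
x = r_b·(cos φ + φ·sin φ) = 62.554419
y = r_b·(sin φ − φ·cos φ) = 2.885982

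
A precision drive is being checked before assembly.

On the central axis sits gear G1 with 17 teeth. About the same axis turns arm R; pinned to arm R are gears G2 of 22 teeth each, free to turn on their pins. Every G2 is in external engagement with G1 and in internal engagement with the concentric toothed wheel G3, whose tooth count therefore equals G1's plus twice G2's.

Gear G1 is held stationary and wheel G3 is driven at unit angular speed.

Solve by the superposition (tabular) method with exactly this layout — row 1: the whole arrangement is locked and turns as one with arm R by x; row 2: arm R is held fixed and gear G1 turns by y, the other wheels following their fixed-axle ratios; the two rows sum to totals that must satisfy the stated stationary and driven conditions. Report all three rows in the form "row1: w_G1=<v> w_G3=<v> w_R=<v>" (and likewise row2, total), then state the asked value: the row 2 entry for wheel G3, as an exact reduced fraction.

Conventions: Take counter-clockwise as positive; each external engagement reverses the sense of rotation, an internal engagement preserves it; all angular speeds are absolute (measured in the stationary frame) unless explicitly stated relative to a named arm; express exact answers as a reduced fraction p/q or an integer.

row1: w_G1=61/78 w_G3=61/78 w_R=61/78
row2: w_G1=-61/78 w_G3=17/78 w_R=0
total: w_G1=0 w_G3=1 w_R=61/78
asked value: 17/78

recognized (axles ride arm R): planetary set, 17/22/61 teeth
row 1 — lock + rotate with arm: ω_sun = ω_ring = ω_arm = x
superposition row 2 [arm held]: sun y, ring −(17/61)·y, arm 0
boundary: total ω_sun = x + y = 0 and total ω_ring = x − (17/61)·y = 1  ⇒  y = -61/78, x = 61/78
row 2 ring = −(17/61)·(-61/78) = 17/78
totals (row 1 + row 2): sun 61/78 + (-61/78) = 0, ring 61/78 + 17/78 = 1, arm 61/78 + 0 = 61/78
asked cell (row2, ring) = 17/78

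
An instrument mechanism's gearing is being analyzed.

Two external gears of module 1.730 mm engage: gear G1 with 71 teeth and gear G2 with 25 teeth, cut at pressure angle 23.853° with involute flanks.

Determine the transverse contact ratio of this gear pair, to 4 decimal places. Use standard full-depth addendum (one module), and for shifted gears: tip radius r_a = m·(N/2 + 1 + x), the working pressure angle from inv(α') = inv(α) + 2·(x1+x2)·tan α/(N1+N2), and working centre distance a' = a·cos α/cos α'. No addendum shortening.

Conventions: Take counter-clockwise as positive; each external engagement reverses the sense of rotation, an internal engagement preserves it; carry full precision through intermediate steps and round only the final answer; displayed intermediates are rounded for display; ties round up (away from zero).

topology: single-mesh involute geometry — m = 1.730, 71T/25T pair
base radii: r_b1 = 56.169298, r_b2 = 19.777922
tip radii: r_a1 = 63.145000, r_a2 = 23.355000
no profile shift: α' = α, a' = a
action lengths: √(r_a1²−r_b1²) = 28.849626, √(r_a2²−r_b2²) = 12.421346
base pitch p_b = π·m·cos α = 4.970734
CR = (28.849626 + 12.421346 − 83.040000·sin 23.85300°)/4.970734 = 1.547116
contact ratio ≈ 1.5471

1.5471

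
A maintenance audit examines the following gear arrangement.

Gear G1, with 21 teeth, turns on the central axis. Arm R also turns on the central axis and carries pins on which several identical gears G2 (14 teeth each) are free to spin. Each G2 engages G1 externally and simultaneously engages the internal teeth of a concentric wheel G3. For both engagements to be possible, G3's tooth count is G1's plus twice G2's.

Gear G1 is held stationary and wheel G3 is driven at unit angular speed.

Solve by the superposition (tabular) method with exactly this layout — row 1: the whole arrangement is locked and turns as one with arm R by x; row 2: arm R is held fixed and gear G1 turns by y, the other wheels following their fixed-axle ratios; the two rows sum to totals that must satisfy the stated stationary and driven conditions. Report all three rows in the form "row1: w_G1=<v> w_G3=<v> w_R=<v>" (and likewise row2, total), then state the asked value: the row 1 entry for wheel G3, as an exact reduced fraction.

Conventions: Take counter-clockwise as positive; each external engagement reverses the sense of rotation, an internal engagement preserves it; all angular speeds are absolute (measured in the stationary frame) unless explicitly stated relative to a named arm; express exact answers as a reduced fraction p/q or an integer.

recognized (axles ride arm R): planetary set, 21/14/49 teeth
superposition row 1 [locked train]: every member turns x
row 2 — arm fixed, fixed-axis ratios: sun y, ring −(21/49)·y, arm 0
boundary: total ω_sun = x + y = 0 and total ω_ring = x − (21/49)·y = 1  ⇒  y = -7/10, x = 7/10
row 2 ring = −(21/49)·(-7/10) = 3/10
totals (row 1 + row 2): sun 7/10 + (-7/10) = 0, ring 7/10 + 3/10 = 1, arm 7/10 + 0 = 7/10
asked cell (row1, ring) = 7/10

row1: w_G1=7/10 w_G3=7/10 w_R=7/10
row2: w_G1=-7/10 w_G3=3/10 w_R=0
total: w_G1=0 w_G3=1 w_R=7/10
asked value: 7/10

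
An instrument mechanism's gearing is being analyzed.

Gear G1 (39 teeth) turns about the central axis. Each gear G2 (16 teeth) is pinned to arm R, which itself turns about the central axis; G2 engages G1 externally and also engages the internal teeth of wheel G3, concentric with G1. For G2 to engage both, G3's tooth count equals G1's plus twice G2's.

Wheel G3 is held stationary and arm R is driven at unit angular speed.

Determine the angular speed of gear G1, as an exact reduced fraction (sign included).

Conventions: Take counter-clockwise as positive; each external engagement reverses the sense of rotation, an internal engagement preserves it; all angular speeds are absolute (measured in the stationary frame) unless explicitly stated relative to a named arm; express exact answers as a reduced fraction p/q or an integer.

110/39

topology: planetary set — G1 39T / G2 16T / G3 71T, arm = carrier (Willis)
ring teeth: 39 + 2·16 = 71
39(ω_sun−ω_arm) = −71(ω_ring−ω_arm),  ω_ring = 0, ω_arm = 1
ω_sun = 1 − (71/39)(0−1) = 110/39
exact speed ratio = 110/39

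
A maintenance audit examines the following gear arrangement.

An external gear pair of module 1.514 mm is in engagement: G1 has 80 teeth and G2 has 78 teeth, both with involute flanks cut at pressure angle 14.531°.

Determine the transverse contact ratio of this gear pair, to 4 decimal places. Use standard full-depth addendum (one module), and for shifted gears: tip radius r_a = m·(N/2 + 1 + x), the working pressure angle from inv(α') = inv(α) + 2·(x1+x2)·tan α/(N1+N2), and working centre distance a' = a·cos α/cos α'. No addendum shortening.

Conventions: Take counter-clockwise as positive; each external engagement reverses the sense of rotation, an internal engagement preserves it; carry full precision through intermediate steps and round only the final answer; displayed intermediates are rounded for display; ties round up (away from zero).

topology: single-mesh involute geometry — m = 1.514, 80T/78T pair
base radii: r_b1 = 58.622809, r_b2 = 57.157238
tip radii: r_a1 = 62.074000, r_a2 = 60.560000
no profile shift: α' = α, a' = a
action lengths: √(r_a1²−r_b1²) = 20.409503, √(r_a2²−r_b2²) = 20.014088
base pitch p_b = π·m·cos α = 4.604225
CR = (20.409503 + 20.014088 − 119.606000·sin 14.53100°)/4.604225 = 2.261834
contact ratio ≈ 2.2618

2.2618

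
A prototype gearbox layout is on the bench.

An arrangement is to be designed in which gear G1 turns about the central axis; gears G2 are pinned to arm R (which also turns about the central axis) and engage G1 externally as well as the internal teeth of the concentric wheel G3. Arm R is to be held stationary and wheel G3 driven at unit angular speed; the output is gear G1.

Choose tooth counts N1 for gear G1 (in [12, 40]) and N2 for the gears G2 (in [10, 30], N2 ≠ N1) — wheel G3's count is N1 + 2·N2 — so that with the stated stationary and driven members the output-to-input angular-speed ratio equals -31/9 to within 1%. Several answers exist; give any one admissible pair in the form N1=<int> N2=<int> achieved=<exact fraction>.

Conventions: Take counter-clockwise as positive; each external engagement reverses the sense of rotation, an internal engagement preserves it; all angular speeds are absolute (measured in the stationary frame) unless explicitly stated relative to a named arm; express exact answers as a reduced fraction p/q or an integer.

class = planetary set [ratio -31/9 wanted; Willis about the carrier]
Willis with ω_arm = 0: ω_sun/ω_ring = −N3/N1; set equal to -31/9  ⇒  N3/N1 = −(-31/9) = 31/9
N3 = N1 + 2·N2  ⇒  N2/N1 = (N3/N1 − 1)/2 = (31/9 − 1)/2 = 11/9
smallest multiple with N1 ≥ 12 and N2 ≥ 10: k = 2  ⇒  N1 = 2·9 = 18, N2 = 2·11 = 22 (N1 ≤ 40, N2 ≤ 30, N2 ≠ N1 ✓), N3 = 18 + 2·22 = 62
check: −N3/N1 with N1 = 18, N3 = 62 gives -31/9; |achieved − target| = 0 ≤ 31/900 ✓

N1=18 N2=22 achieved=-31/9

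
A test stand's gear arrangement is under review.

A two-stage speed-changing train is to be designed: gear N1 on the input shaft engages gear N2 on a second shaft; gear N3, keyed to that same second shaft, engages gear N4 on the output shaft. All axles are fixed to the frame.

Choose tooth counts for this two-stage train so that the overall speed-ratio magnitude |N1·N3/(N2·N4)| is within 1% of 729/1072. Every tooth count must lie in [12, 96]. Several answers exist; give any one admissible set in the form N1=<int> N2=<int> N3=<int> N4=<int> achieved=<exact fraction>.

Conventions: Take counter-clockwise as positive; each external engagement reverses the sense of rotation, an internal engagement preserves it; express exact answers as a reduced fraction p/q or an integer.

N1=27 N2=16 N3=27 N4=67 achieved=729/1072

class = fixed-axis compound train [2-stage, 729/1072 wanted]
target = 729/1072 in lowest terms: an exact hit needs N1·N3 = k·729 and N2·N4 = k·1072 for one integer k, every count in [12, 96]; additionally prefer no 1:1 stage (N1 ≠ N2, N3 ≠ N4)
k = 1: N1·N3 = 729 = 27·27, N2·N4 = 1072 = 16·67
achieved = 27·27/(16·67) = 729/1072; |achieved − target| = 0 ≤ 729/107200 ✓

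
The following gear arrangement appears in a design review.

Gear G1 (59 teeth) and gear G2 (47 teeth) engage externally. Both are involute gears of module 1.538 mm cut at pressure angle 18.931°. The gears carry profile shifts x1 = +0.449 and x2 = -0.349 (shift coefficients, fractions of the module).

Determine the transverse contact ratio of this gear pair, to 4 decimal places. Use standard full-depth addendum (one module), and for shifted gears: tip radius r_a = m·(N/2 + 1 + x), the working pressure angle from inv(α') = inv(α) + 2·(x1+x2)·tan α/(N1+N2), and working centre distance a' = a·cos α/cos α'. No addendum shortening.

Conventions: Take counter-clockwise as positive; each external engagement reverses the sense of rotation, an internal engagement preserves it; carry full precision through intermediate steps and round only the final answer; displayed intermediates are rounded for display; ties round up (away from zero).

recognized (one external pair, fixed centres): single-mesh tooth geometry, m = 1.538, N1 = 59, N2 = 47
base radii: r_b1 = 42.916881, r_b2 = 34.188024
tip radii: r_a1 = 47.599562, r_a2 = 37.144238
inv(α') = inv(18.931°) + 2·(+0.449-0.349)·tan α/(59+47) = 0.01321997  ⇒  α' = 19.24070°
a' = a·cos α / cos α' = 81.5140·cos 18.931°/cos 19.24070° = 81.666594
action lengths: √(r_a1²−r_b1²) = 20.587851, √(r_a2²−r_b2²) = 14.521482
base pitch p_b = π·m·cos α = 4.570419
CR = (20.587851 + 14.521482 − 81.666594·sin 19.24070°)/4.570419 = 1.793520
contact ratio ≈ 1.7935

1.7935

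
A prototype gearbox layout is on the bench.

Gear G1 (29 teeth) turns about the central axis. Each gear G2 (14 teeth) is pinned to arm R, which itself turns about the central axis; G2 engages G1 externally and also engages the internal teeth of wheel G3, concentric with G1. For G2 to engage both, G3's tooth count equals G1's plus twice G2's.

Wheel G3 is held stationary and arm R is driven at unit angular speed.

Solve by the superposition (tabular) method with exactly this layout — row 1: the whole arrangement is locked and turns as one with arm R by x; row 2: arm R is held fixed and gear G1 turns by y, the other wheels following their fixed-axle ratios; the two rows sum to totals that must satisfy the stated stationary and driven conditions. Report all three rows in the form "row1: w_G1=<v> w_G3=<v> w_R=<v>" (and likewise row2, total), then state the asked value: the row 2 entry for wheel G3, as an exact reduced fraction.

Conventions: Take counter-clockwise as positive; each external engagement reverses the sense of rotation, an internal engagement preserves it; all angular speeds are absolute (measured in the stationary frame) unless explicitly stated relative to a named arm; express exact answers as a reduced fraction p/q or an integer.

row1: w_G1=1 w_G3=1 w_R=1
row2: w_G1=57/29 w_G3=-1 w_R=0
total: w_G1=86/29 w_G3=0 w_R=1
asked value: -1

class = planetary set [G3 = 29+2·14 = 57; Willis about the carrier]
row 1 (train locked, turned with arm): all members turn x
row 2 — arm fixed, fixed-axis ratios: sun y, ring −(29/57)·y, arm 0
boundary: total ω_ring = x − (29/57)·y = 0 and total ω_arm = x = 1  ⇒  y = 57/29, x = 1
row 2 ring = −(29/57)·57/29 = -1
totals (row 1 + row 2): sun 1 + 57/29 = 86/29, ring 1 + (-1) = 0, arm 1 + 0 = 1
asked cell (row2, ring) = -1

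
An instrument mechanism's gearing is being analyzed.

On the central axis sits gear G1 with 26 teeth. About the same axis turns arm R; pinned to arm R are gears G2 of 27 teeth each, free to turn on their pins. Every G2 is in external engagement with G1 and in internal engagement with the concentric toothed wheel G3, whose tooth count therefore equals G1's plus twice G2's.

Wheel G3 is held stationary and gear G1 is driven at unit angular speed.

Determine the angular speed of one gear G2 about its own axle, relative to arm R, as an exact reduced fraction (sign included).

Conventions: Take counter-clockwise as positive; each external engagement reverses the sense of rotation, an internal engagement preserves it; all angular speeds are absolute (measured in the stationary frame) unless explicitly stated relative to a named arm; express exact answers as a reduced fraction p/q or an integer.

class = planetary set [G3 = 26+2·27 = 80; Willis about the carrier]
ring teeth: 26 + 2·27 = 80
26(ω_sun−ω_arm) = −80(ω_ring−ω_arm),  ω_ring = 0, ω_sun = 1
26(1−ω_arm) = −80(0−ω_arm)  ⇒  106·ω_arm = 26  ⇒  ω_arm = 13/53
sun–planet mesh: 26·(1−13/53) = −27·(ω_p−ω_arm)  ⇒  ω_p−ω_arm = -1040/1431
exact speed ratio = -1040/1431

-1040/1431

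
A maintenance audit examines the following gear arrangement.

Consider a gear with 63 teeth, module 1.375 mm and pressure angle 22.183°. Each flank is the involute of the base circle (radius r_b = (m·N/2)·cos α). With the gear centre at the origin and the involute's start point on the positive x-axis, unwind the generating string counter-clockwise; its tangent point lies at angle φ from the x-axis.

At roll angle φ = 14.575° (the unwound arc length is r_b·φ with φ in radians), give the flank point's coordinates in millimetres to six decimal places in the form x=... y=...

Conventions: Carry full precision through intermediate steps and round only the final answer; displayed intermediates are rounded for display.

class = single-mesh tooth geometry [base-circle involute, m = 1.375, 63T]
pitch radius r_p = m·N/2 = 1.375·63/2 = 43.312500
base radius r_b = r_p·cos α = 43.312500·cos 22.183° = 40.106624
roll angle φ = 14.575° = 0.25438174 rad
x = r_b·(cos φ + φ·sin φ) = 41.383357
y = r_b·(sin φ − φ·cos φ) = 0.218645

x=41.383357 y=0.218645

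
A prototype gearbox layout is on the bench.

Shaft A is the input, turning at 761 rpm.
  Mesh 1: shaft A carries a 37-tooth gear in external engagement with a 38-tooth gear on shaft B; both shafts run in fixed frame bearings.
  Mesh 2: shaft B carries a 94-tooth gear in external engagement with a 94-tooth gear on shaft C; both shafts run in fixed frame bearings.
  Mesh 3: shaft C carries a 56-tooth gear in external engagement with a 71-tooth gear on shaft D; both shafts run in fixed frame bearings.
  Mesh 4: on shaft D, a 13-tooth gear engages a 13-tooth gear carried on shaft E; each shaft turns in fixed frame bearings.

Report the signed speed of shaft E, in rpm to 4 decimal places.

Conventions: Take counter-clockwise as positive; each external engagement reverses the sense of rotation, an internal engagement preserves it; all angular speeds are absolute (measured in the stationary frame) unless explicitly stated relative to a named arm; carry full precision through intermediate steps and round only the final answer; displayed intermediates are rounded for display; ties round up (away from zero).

+584.4299 rpm

topology: fixed-axis compound train — 4 meshes, A→E
mesh 1 [37T→38T]: ω = 761.0000×37/38 = 740.9737 rpm, sense flips to −
mesh 2 [94T→94T]: ω = 740.9737×94/94 = 740.9737 rpm, sense flips to +
mesh 3 [56T→71T]: ω = 740.9737×56/71 = 584.4299 rpm, sense flips to −
mesh 4 [13T→13T]: ω = 584.4299×13/13 = 584.4299 rpm, sense flips to +
signed output speed = +584.4299 rpm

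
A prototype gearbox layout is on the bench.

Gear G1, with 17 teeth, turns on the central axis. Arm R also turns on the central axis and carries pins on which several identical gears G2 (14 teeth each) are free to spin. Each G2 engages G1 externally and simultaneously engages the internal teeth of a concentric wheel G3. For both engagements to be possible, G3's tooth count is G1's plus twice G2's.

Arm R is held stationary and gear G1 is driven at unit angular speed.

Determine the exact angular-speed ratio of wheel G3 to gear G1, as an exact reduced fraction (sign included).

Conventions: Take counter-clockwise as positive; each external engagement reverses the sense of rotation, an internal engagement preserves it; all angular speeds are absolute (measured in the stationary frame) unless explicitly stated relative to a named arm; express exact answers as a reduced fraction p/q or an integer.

recognized (axles ride arm R): planetary set, 17/14/45 teeth
ring teeth: 17 + 2·14 = 45
17(ω_sun−ω_arm) = −45(ω_ring−ω_arm),  ω_arm = 0, ω_sun = 1
ω_ring = 0 − (17/45)(1−0) = -17/45
ω_out/ω_in = -17/45

-17/45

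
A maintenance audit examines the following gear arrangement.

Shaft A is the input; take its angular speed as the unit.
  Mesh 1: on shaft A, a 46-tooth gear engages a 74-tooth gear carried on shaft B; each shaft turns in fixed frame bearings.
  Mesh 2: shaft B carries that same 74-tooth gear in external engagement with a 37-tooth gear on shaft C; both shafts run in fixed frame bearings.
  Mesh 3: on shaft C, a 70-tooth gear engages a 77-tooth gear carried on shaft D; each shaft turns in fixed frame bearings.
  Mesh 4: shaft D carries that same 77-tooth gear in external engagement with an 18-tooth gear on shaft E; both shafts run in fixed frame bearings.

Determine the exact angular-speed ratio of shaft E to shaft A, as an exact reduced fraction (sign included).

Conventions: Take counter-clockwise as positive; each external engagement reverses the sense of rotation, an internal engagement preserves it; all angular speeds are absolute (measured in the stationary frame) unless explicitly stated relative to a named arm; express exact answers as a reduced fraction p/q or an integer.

1610/333

class = fixed-axis compound train [4 meshes; 4 ratios multiply, 4 sense flips]
mesh 1 [46T→74T]: running ratio 23/37, sense −
mesh 2 [74T→37T]: running ratio 46/37, sense +
mesh 3 [70T→77T]: running ratio 460/407, sense −
mesh 4 [77T→18T]: running ratio 1610/333, sense +
ω_out/ω_in = 1610/333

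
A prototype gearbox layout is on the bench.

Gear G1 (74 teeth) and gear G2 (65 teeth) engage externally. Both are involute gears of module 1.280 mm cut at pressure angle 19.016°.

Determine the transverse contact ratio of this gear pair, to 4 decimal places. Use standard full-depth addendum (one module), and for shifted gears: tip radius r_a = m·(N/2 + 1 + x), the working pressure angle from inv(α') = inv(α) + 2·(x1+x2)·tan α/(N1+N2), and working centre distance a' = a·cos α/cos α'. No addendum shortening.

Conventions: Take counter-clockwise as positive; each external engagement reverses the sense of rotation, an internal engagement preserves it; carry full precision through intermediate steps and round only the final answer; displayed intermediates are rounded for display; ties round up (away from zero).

class = single-mesh tooth geometry [involute pair 74T × 65T, m = 1.280]
base radii: r_b1 = 44.775452, r_b2 = 39.329789
tip radii: r_a1 = 48.640000, r_a2 = 42.880000
no profile shift: α' = α, a' = a
action lengths: √(r_a1²−r_b1²) = 19.000223, √(r_a2²−r_b2²) = 17.083972
base pitch p_b = π·m·cos α = 3.801790
CR = (19.000223 + 17.083972 − 88.960000·sin 19.01600°)/3.801790 = 1.867058
contact ratio ≈ 1.8671

1.8671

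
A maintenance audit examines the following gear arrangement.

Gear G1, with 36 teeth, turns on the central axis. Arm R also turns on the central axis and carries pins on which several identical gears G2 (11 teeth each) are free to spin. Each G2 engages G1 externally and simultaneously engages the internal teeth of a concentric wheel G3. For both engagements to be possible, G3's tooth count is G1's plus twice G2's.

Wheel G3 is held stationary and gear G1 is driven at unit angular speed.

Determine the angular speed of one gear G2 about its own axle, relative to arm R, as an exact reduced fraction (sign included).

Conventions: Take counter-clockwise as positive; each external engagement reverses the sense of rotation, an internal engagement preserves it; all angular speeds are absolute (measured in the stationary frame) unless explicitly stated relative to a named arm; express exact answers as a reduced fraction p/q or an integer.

-1044/517

topology: planetary set — G1 36T / G2 11T / G3 58T, arm = carrier (Willis)
ring teeth: 36 + 2·11 = 58
36(ω_sun−ω_arm) = −58(ω_ring−ω_arm),  ω_ring = 0, ω_sun = 1
36(1−ω_arm) = −58(0−ω_arm)  ⇒  94·ω_arm = 36  ⇒  ω_arm = 18/47
sun–planet mesh: 36·(1−18/47) = −11·(ω_p−ω_arm)  ⇒  ω_p−ω_arm = -1044/517
exact speed ratio = -1044/517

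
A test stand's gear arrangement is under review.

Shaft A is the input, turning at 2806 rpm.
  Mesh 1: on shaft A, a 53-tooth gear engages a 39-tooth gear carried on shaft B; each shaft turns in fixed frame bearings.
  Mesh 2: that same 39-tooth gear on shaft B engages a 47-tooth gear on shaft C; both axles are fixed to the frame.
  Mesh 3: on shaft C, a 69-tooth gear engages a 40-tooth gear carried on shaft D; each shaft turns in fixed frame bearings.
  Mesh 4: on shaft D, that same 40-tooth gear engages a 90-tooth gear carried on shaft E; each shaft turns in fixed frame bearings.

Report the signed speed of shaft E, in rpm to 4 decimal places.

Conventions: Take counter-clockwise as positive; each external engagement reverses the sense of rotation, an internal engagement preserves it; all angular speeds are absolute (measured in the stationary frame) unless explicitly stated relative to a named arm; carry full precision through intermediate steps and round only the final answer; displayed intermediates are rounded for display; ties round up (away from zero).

topology: fixed-axis compound train — 4 meshes, A→E
mesh 1 [53T→39T]: ω = 2806.0000×53/39 = 3813.2821 rpm, sense flips to −
mesh 2 [39T→47T]: ω = 3813.2821×39/47 = 3164.2128 rpm, sense flips to +
mesh 3 [69T→40T]: ω = 3164.2128×69/40 = 5458.2670 rpm, sense flips to −
mesh 4 [40T→90T]: ω = 5458.2670×40/90 = 2425.8965 rpm, sense flips to +
signed output speed = +2425.8965 rpm

+2425.8965 rpm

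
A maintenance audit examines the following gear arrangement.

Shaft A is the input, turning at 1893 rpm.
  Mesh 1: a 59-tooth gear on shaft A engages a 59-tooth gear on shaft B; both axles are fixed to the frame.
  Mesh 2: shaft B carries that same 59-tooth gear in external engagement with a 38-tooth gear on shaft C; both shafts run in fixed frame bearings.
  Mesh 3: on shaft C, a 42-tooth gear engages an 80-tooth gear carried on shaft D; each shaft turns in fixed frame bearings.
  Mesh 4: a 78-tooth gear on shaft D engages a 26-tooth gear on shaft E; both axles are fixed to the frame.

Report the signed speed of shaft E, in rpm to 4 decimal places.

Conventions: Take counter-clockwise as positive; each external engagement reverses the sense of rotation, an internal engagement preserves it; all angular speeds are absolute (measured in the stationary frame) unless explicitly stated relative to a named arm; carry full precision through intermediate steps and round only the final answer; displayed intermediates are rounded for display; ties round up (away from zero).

4-mesh fixed-axis compound train (all bearings frame-fixed)
mesh 1 [59T→59T]: ω = 1893.0000×59/59 = 1893.0000 rpm, sense flips to −
mesh 2 [59T→38T]: ω = 1893.0000×59/38 = 2939.1316 rpm, sense flips to +
mesh 3 [42T→80T]: ω = 2939.1316×42/80 = 1543.0441 rpm, sense flips to −
mesh 4 [78T→26T]: ω = 1543.0441×78/26 = 4629.1322 rpm, sense flips to +
signed output speed = +4629.1322 rpm

+4629.1322 rpm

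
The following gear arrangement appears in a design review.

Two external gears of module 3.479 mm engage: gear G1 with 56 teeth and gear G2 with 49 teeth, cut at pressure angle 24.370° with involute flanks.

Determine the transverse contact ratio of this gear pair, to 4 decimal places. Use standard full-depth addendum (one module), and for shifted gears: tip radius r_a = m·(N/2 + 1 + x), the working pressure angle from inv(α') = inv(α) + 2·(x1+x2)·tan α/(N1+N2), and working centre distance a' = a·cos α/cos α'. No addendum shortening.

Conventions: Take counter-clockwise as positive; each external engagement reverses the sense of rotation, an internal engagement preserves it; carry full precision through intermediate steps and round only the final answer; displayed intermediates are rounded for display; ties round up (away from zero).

single-mesh involute tooth geometry (56T engaging 49T at module 3.479)
base radii: r_b1 = 88.732575, r_b2 = 77.641003
tip radii: r_a1 = 100.891000, r_a2 = 88.714500
no profile shift: α' = α, a' = a
action lengths: √(r_a1²−r_b1²) = 48.015873, √(r_a2²−r_b2²) = 42.920125
base pitch p_b = π·m·cos α = 9.955772
CR = (48.015873 + 42.920125 − 182.647500·sin 24.37000°)/9.955772 = 1.563978
contact ratio ≈ 1.5640

1.5640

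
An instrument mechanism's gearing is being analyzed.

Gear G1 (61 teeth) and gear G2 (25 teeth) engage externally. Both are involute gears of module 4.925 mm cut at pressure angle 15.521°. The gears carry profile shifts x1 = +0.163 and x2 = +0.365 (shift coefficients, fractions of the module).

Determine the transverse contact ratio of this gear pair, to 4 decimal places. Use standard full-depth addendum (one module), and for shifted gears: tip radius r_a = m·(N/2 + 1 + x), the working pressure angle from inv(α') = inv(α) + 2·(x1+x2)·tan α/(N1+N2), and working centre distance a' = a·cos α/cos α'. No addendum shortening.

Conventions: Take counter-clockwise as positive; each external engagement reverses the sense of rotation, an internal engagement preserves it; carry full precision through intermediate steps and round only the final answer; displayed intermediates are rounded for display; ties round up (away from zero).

topology: single-mesh involute geometry — m = 4.925, 61T/25T pair
base radii: r_b1 = 144.734617, r_b2 = 59.317466
tip radii: r_a1 = 155.940275, r_a2 = 68.285125
inv(α') = inv(15.521°) + 2·(+0.163+0.365)·tan α/(61+25) = 0.01023687  ⇒  α' = 17.71093°
a' = a·cos α / cos α' = 211.7750·cos 15.521°/cos 17.71093° = 214.204640
action lengths: √(r_a1²−r_b1²) = 58.045328, √(r_a2²−r_b2²) = 33.827452
base pitch p_b = π·m·cos α = 14.908105
CR = (58.045328 + 33.827452 − 214.204640·sin 17.71093°)/14.908105 = 1.791546
contact ratio ≈ 1.7915

1.7915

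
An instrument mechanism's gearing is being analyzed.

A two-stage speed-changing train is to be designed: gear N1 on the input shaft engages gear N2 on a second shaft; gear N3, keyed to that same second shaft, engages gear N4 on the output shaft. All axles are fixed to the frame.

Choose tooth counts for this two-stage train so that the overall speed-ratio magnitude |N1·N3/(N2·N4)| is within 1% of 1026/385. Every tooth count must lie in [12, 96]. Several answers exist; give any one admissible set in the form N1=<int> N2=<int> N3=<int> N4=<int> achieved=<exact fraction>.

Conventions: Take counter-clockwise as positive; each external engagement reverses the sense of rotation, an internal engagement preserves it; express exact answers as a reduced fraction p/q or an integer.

N1=27 N2=14 N3=76 N4=55 achieved=1026/385

topology: fixed-axis compound train — 2 stages, target 1026/385
target = 1026/385 in lowest terms: an exact hit needs N1·N3 = k·1026 and N2·N4 = k·385 for one integer k, every count in [12, 96]; additionally prefer no 1:1 stage (N1 ≠ N2, N3 ≠ N4)
k = 1: no 1:1-free in-range split of k·1026 and k·385 into factor pairs; take k = 2
k = 2: N1·N3 = 2052 = 27·76, N2·N4 = 770 = 14·55
achieved = 27·76/(14·55) = 1026/385; |achieved − target| = 0 ≤ 513/19250 ✓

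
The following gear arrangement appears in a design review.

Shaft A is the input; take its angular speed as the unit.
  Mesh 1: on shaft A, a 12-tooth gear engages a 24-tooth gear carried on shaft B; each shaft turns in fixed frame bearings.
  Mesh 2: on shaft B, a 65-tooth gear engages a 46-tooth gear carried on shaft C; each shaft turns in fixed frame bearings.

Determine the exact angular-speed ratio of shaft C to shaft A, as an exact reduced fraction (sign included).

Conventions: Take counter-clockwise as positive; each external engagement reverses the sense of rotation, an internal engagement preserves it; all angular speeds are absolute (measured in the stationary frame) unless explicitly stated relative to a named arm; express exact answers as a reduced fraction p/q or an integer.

class = fixed-axis compound train [2 meshes; 2 ratios multiply, 2 sense flips]
mesh 1 [12T→24T]: running ratio 1/2, sense −
mesh 2 [65T→46T]: running ratio 65/92, sense +
ω_out/ω_in = 65/92

65/92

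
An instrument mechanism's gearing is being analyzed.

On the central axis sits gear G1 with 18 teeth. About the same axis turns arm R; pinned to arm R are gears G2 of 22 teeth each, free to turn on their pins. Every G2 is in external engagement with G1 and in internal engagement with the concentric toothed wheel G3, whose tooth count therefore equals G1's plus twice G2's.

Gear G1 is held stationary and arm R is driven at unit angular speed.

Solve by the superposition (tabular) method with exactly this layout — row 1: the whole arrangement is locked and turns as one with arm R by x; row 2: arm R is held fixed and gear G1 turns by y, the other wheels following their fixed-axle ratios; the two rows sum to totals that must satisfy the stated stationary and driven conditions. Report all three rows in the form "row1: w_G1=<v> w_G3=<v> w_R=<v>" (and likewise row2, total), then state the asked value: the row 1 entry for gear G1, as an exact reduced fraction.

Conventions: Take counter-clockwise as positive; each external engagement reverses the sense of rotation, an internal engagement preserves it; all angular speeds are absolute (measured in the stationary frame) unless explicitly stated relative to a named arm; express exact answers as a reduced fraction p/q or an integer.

class = planetary set [G3 = 18+2·22 = 62; Willis about the carrier]
row 1 — lock + rotate with arm: ω_sun = ω_ring = ω_arm = x
row 2: sun turns y, ring = −(18/62)·y, arm 0
boundary: total ω_sun = x + y = 0 and total ω_arm = x = 1  ⇒  y = -1, x = 1
row 2 ring = −(18/62)·(-1) = 9/31
totals (row 1 + row 2): sun 1 + (-1) = 0, ring 1 + 9/31 = 40/31, arm 1 + 0 = 1
asked cell (row1, sun) = 1

row1: w_G1=1 w_G3=1 w_R=1
row2: w_G1=-1 w_G3=9/31 w_R=0
total: w_G1=0 w_G3=40/31 w_R=1
asked value: 1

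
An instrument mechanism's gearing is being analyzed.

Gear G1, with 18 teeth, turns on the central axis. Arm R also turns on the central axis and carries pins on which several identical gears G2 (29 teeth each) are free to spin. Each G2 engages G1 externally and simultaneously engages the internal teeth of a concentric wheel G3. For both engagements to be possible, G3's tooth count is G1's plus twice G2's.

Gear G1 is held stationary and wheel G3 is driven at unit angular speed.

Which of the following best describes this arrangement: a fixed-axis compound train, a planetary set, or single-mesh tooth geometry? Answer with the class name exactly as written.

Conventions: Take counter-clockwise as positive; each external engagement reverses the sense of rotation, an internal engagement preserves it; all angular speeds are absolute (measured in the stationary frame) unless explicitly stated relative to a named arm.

planetary set

recognized (axles ride arm R): planetary set, 18/29/76 teeth
classification: planetary set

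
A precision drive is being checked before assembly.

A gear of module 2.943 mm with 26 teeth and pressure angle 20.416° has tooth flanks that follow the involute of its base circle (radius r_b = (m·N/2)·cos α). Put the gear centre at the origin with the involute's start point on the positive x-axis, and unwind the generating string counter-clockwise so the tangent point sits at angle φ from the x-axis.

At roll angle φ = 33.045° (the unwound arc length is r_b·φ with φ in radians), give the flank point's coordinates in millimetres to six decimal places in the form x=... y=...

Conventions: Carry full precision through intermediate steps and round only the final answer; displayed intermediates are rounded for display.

class = single-mesh tooth geometry [base-circle involute, m = 2.943, 26T]
pitch radius r_p = m·N/2 = 2.943·26/2 = 38.259000
base radius r_b = r_p·cos α = 38.259000·cos 20.416° = 35.855746
roll angle φ = 33.045° = 0.57674405 rad
x = r_b·(cos φ + φ·sin φ) = 41.332341
y = r_b·(sin φ − φ·cos φ) = 2.217540

x=41.332341 y=2.217540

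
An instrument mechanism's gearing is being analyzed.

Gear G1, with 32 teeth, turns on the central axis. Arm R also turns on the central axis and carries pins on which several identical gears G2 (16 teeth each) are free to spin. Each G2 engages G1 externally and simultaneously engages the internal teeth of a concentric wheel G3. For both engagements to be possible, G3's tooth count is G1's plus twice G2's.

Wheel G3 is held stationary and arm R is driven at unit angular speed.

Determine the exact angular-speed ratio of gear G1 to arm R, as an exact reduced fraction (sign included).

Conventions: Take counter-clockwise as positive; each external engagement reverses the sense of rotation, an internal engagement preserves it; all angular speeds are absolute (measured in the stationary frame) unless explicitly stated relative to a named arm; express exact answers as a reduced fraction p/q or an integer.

3

class = planetary set [G3 = 32+2·16 = 64; Willis about the carrier]
ring teeth: 32 + 2·16 = 64
32(ω_sun−ω_arm) = −64(ω_ring−ω_arm),  ω_ring = 0, ω_arm = 1
ω_sun = 1 − (64/32)(0−1) = 3
ω_out/ω_in = 3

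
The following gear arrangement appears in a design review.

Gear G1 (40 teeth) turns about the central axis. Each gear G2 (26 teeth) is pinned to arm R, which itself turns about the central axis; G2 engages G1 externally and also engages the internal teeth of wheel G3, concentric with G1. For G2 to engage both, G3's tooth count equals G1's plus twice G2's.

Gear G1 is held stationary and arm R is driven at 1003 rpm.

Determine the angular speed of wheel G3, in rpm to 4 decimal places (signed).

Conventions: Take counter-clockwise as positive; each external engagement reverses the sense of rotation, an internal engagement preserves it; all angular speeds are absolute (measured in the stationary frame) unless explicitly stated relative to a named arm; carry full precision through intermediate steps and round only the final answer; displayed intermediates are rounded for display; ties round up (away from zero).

+1439.0870 rpm

class = planetary set [G3 = 40+2·26 = 92; Willis about the carrier]
normalise by the input: solve with ω_arm = 1, then scale by 1003 rpm
ring teeth: 40 + 2·26 = 92
40(ω_sun−ω_arm) = −92(ω_ring−ω_arm),  ω_sun = 0, ω_arm = 1
ω_ring = 1 − (40/92)(0−1) = 33/23
scale: ω_ring = 33/23 × 1003 rpm = +1439.0870 rpm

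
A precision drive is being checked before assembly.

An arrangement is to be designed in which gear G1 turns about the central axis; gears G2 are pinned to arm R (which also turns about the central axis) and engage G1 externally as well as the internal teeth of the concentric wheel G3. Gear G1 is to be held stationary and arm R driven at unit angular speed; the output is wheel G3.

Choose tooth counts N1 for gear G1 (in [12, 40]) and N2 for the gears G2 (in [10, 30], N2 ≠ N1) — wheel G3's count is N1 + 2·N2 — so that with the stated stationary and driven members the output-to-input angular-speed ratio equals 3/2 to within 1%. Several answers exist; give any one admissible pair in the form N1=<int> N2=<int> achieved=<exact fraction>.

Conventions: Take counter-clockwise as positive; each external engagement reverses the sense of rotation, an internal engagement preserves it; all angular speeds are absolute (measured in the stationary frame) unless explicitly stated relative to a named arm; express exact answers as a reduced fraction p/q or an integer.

N1=20 N2=10 achieved=3/2

design class (target 3/2): planetary set
Willis with ω_sun = 0: ω_ring/ω_arm = (N1+N3)/N3; set equal to 3/2  ⇒  N3/N1 = 1/(3/2 − 1) = 2
N3 = N1 + 2·N2  ⇒  N2/N1 = (N3/N1 − 1)/2 = (2 − 1)/2 = 1/2
smallest multiple with N1 ≥ 12 and N2 ≥ 10: k = 10  ⇒  N1 = 10·2 = 20, N2 = 10·1 = 10 (N1 ≤ 40, N2 ≤ 30, N2 ≠ N1 ✓), N3 = 20 + 2·10 = 40
check: (N1+N3)/N3 with N1 = 20, N3 = 40 gives 3/2; |achieved − target| = 0 ≤ 3/200 ✓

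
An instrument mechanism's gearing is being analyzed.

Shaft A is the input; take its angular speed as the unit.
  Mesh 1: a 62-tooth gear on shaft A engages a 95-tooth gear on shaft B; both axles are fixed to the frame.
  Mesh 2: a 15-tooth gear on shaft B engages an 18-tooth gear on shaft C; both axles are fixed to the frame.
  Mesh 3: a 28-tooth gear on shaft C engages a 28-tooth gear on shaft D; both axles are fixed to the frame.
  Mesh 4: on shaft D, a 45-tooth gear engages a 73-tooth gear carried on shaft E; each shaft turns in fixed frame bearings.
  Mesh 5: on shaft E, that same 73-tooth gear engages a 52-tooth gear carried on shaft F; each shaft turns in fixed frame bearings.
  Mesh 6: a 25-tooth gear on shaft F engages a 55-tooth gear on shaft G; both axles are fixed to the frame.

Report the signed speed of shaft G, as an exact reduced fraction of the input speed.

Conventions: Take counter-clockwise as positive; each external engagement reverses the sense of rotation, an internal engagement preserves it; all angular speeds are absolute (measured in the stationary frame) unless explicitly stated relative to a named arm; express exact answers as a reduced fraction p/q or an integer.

6-mesh fixed-axis compound train (all bearings frame-fixed)
mesh 1 [62T→95T]: |ω|/ω_in = 1×62/95 = 62/95, sense flips to −
mesh 2 [15T→18T]: |ω|/ω_in = (62/95)×15/18 = 31/57, sense flips to +
mesh 3 [28T→28T]: |ω|/ω_in = (31/57)×28/28 = 31/57, sense flips to −
mesh 4 [45T→73T]: |ω|/ω_in = (31/57)×45/73 = 465/1387, sense flips to +
mesh 5 [73T→52T]: |ω|/ω_in = (465/1387)×73/52 = 465/988, sense flips to −
mesh 6 [25T→55T]: |ω|/ω_in = (465/988)×25/55 = 2325/10868, sense flips to +
signed output speed (× input speed) = 2325/10868

2325/10868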